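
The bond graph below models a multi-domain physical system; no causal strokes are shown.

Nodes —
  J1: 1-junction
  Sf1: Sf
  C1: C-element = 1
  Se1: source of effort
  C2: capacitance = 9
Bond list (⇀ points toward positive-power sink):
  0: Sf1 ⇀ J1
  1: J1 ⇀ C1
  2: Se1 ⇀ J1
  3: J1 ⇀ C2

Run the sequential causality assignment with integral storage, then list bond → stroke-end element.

β0 →Sf1
β1 →J1
β2 →J1
β3 →J1

β0 stroke→Sf1  (Sf1: flow source, stroke at near end)
β2 stroke→J1  (Se1 fixes effort; stroke away)
β1 stroke→J1  (1-jn J1 has f-setter on 0)
β3 stroke→J1  (J1: bond 0 brought flow, rest push out)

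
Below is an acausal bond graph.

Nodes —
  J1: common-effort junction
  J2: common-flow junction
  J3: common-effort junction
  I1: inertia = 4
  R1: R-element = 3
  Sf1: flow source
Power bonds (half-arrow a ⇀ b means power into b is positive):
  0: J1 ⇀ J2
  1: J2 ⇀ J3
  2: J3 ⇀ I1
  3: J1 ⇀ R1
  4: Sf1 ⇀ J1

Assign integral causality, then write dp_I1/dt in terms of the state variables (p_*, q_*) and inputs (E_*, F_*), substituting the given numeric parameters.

dp_I1/dt = 3*F_Sf1 - 3*p_I1/4

bond 4 →Sf1  (Sf1 (Sf) sets flow on bond)
bond 2 →I1  (I1 outputs flow p/I1)
bond 1 →J3  (closing 0-jn rule on J3)
bond 0 →J2  (common-f at J2 fixed by 1)
bond 3 →J1  (J1: last free bond brings effort in)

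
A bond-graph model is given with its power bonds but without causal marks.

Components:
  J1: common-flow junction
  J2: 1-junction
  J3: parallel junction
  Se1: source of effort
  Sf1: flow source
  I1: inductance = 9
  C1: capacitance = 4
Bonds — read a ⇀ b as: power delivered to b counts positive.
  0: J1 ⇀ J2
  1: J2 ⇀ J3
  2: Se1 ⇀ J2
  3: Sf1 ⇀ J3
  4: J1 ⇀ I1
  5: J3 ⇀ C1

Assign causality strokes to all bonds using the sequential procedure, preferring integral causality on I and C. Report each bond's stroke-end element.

b2 stroke at J2  (Se1: effort source, stroke at far end)
b3 stroke at Sf1  (Sf1 (Sf) sets flow on bond)
b4 stroke at I1  (prefer integral on I1)
b0 stroke at J1  (common-f at J1 fixed by 4)
b1 stroke at J2  (common-f at J2 fixed by 0)
b5 stroke at J3  (only one effort-in slot at J3)

b0 |J1
b1 |J2
b2 |J2
b3 |Sf1
b4 |I1
b5 |J3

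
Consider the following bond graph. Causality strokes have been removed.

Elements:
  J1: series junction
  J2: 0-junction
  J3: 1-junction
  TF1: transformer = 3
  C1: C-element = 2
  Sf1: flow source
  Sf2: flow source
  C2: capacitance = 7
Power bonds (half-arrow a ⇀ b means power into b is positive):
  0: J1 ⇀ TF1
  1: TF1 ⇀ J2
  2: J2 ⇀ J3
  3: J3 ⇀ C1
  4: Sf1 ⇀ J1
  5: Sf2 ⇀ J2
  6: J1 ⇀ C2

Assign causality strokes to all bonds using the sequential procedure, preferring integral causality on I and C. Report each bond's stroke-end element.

#0 stroke at J1
#1 stroke at TF1
#2 stroke at J2
#3 stroke at J3
#4 stroke at Sf1
#5 stroke at Sf2
#6 stroke at J1

#4 →Sf1  (Sf1 fixes flow; stroke at Sf1)
#5 →Sf2  (Sf2: flow source, stroke at near end)
#0 →J1  (common-f at J1 fixed by 4)
#6 →J1  (J1 flow already set via bond 4)
#1 →TF1  (TF1 one-in-one-out from 0)
#2 →J2  (J2: last free bond brings effort in)
#3 →J3  (J3: bond 2 brought flow, rest push out)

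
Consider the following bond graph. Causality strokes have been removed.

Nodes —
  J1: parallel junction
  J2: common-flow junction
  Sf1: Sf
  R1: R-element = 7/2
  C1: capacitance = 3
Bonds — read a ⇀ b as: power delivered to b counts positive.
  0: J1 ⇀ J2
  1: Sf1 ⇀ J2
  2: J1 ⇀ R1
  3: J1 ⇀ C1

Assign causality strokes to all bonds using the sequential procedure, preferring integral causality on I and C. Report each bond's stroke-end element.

β1 stroke→Sf1  (Sf1: flow source, stroke at near end)
β0 stroke→J2  (common-f at J2 fixed by 1)
β3 stroke→J1  (C1 integral (e out))
β2 stroke→R1  (0-jn J1 has e-setter on 3)

b0 |J2
b1 |Sf1
b2 |R1
b3 |J1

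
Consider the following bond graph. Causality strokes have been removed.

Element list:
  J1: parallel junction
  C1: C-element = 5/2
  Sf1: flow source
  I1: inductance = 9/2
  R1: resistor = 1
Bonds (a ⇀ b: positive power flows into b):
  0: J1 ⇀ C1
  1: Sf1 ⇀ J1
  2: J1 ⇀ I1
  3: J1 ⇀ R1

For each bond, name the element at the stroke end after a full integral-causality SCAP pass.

#1 stroke at Sf1  (Sf1: flow source, stroke at near end)
#0 stroke at J1  (C1 outputs effort q/C1)
#2 stroke at I1  (J1 effort already set via bond 0)
#3 stroke at R1  (common-e at J1 fixed by 0)

#0 stroke→J1
#1 stroke→Sf1
#2 stroke→I1
#3 stroke→R1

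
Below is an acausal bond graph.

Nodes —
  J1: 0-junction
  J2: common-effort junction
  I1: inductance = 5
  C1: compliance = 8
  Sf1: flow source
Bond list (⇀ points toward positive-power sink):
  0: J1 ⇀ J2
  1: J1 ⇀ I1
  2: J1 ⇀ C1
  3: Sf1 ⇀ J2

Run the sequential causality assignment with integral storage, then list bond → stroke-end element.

#0 stroke→J2
#1 stroke→I1
#2 stroke→J1
#3 stroke→Sf1

bond 3 →Sf1  (source Sf1 imposes f)
bond 0 →J2  (J2: last free bond brings effort in)
bond 1 →I1  (I1 integral (f out))
bond 2 →J1  (only one effort-in slot at J1)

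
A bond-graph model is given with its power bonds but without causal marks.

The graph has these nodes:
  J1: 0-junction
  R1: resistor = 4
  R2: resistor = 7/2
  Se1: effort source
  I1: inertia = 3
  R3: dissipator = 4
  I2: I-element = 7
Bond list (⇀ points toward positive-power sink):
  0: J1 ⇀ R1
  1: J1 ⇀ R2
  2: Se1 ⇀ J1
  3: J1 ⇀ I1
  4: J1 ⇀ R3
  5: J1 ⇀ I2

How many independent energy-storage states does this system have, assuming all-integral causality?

bond 2 stroke→J1  (Se1: effort source, stroke at far end)
bond 0 stroke→R1  (J1 effort already set via bond 2)
bond 1 stroke→R2  (J1: bond 2 brought effort, rest push out)
bond 3 stroke→I1  (J1 effort already set via bond 2)
bond 4 stroke→R3  (0-jn J1 has e-setter on 2)
bond 5 stroke→I2  (J1: bond 2 brought effort, rest push out)

2  (I1, I2 all integral)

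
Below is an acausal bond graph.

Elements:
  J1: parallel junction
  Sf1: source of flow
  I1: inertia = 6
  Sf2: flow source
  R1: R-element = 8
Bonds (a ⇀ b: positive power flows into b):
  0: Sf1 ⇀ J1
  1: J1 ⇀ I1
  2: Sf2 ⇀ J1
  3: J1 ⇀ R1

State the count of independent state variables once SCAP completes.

1  (I1 all integral)

b0 stroke→Sf1  (Sf1 fixes flow; stroke at Sf1)
b2 stroke→Sf2  (Sf2 (Sf) sets flow on bond)
b1 stroke→I1  (I1 integral (f out))
b3 stroke→J1  (closing 0-jn rule on J1)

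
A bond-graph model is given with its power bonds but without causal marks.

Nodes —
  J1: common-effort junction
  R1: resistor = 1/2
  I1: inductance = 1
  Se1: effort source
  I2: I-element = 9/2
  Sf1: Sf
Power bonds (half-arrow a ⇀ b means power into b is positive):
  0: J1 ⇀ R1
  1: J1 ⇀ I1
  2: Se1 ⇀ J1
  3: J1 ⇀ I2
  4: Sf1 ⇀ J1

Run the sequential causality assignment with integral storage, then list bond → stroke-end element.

bond 2 stroke→J1  (Se1: effort source, stroke at far end)
bond 4 stroke→Sf1  (source Sf1 imposes f)
bond 0 stroke→R1  (J1: bond 2 brought effort, rest push out)
bond 1 stroke→I1  (0-jn J1 has e-setter on 2)
bond 3 stroke→I2  (J1: bond 2 brought effort, rest push out)

#0 |R1
#1 |I1
#2 |J1
#3 |I2
#4 |Sf1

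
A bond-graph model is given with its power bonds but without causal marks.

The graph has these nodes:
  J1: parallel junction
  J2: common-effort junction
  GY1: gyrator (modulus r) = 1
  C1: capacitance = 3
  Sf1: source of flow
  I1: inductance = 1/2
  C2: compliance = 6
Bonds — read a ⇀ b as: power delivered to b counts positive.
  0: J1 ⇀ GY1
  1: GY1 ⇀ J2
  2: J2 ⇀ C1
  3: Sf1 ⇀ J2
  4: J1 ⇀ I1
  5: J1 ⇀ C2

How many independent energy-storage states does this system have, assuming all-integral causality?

#3 stroke→Sf1  (Sf1 (Sf) sets flow on bond)
#2 stroke→J2  (C1 outputs effort q/C1)
#1 stroke→GY1  (J2 effort already set via bond 2)
#0 stroke→GY1  (GY GY1: same side as bond 1)
#4 stroke→I1  (I1 outputs flow p/I1)
#5 stroke→J1  (J1: last free bond brings effort in)

3  (C1, C2, I1 all integral)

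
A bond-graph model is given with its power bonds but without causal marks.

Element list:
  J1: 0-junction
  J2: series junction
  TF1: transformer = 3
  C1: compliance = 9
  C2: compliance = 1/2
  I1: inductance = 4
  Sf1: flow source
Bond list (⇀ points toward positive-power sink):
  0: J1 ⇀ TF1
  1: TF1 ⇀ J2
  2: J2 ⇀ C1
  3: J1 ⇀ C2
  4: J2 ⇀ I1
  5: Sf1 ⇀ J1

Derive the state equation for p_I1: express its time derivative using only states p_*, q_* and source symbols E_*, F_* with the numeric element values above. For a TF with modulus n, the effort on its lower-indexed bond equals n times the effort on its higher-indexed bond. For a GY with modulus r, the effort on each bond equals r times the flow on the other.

b5 →Sf1  (Sf1: flow source, stroke at near end)
b2 →J2  (C1 outputs effort q/C1)
b3 →J1  (C2 outputs effort q/C2)
b0 →TF1  (0-jn J1 has e-setter on 3)
b1 →J2  (TF TF1: opposite of bond 0)
b4 →I1  (J2: last free bond brings flow in)

dp_I1/dt = -q_C1/9 + 2*q_C2/3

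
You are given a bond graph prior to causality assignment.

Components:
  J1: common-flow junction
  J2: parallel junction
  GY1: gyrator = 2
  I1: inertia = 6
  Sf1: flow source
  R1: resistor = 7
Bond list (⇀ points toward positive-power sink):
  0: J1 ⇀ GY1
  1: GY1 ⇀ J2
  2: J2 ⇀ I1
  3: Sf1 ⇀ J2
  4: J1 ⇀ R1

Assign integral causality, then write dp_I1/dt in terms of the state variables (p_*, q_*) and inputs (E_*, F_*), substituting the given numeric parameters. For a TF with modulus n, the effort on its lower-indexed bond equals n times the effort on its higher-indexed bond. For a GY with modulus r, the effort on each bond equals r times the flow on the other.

dp_I1/dt = 4*F_Sf1/7 - 2*p_I1/21

b3 stroke at Sf1  (Sf1 fixes flow; stroke at Sf1)
b2 stroke at I1  (I1 outputs flow p/I1)
b1 stroke at J2  (J2: last free bond brings effort in)
b0 stroke at J1  (through GY1, causality inverts; strokes same side of GY1)
b4 stroke at R1  (closing 1-jn rule on J1)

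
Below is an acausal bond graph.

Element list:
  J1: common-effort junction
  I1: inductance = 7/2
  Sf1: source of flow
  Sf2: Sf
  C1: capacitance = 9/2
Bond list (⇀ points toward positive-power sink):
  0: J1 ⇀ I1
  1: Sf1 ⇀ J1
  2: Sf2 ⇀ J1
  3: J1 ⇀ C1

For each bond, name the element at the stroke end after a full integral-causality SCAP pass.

#1 |Sf1  (Sf1 (Sf) sets flow on bond)
#2 |Sf2  (Sf2 (Sf) sets flow on bond)
#0 |I1  (I1 outputs flow p/I1)
#3 |J1  (J1 needs exactly one e-in)

bond 0 stroke at I1
bond 1 stroke at Sf1
bond 2 stroke at Sf2
bond 3 stroke at J1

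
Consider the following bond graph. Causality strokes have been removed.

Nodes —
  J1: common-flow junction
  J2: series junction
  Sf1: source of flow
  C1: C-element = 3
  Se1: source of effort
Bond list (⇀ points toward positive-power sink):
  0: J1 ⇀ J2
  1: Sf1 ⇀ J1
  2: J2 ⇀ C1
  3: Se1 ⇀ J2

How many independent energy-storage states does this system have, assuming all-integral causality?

β1 |Sf1  (Sf1: flow source, stroke at near end)
β3 |J2  (source Se1 imposes e)
β0 |J1  (1-jn J1 has f-setter on 1)
β2 |J2  (J2: bond 0 brought flow, rest push out)

1  (C1 all integral)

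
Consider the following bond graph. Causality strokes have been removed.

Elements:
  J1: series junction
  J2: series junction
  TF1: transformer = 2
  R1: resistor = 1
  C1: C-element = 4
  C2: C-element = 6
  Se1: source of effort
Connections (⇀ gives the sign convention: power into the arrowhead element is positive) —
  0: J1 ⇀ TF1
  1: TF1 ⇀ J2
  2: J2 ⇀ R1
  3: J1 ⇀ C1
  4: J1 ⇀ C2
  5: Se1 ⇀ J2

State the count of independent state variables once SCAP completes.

2  (C1, C2 all integral)

β5 →J2  (Se1 (Se) sets effort on bond)
β3 →J1  (C1 integral (e out))
β4 →J1  (C2: C, integral causality)
β0 →TF1  (J1 needs exactly one f-in)
β1 →J2  (TF TF1: opposite of bond 0)
β2 →R1  (only one flow-in slot at J2)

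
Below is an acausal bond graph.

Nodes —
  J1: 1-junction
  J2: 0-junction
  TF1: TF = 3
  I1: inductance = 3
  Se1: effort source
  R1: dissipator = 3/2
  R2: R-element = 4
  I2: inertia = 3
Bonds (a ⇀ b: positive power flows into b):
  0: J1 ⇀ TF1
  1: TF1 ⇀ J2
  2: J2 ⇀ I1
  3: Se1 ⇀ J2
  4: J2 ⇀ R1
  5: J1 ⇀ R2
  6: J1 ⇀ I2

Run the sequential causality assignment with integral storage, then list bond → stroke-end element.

b3 stroke→J2  (source Se1 imposes e)
b1 stroke→TF1  (0-jn J2 has e-setter on 3)
b2 stroke→I1  (J2: bond 3 brought effort, rest push out)
b4 stroke→R1  (common-e at J2 fixed by 3)
b0 stroke→J1  (TF1: transformer flips bond 1)
b6 stroke→I2  (I2 outputs flow p/I2)
b5 stroke→J1  (1-jn J1 has f-setter on 6)

β0 →J1
β1 →TF1
β2 →I1
β3 →J2
β4 →R1
β5 →J1
β6 →I2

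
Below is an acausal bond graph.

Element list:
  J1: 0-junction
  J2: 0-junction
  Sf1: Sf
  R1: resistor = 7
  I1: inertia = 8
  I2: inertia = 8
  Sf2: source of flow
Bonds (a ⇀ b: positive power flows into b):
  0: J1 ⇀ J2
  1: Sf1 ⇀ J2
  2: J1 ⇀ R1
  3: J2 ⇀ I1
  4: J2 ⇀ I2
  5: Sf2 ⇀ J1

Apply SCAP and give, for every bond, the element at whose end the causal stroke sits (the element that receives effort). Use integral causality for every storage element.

b0 stroke→J2
b1 stroke→Sf1
b2 stroke→J1
b3 stroke→I1
b4 stroke→I2
b5 stroke→Sf2

#1 |Sf1  (Sf1 (Sf) sets flow on bond)
#5 |Sf2  (Sf2: flow source, stroke at near end)
#3 |I1  (I1 integral (f out))
#4 |I2  (I2: I, integral causality)
#0 |J2  (J2 needs exactly one e-in)
#2 |J1  (J1: last free bond brings effort in)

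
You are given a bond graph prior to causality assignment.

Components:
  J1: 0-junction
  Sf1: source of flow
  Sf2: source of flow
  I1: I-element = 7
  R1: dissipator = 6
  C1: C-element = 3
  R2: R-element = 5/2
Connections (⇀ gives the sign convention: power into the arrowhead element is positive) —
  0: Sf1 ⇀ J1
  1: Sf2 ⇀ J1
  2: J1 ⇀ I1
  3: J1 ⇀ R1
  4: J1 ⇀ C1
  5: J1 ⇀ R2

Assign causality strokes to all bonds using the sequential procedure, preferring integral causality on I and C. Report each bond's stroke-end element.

b0 →Sf1
b1 →Sf2
b2 →I1
b3 →R1
b4 →J1
b5 →R2

#0 |Sf1  (source Sf1 imposes f)
#1 |Sf2  (Sf2: flow source, stroke at near end)
#2 |I1  (I1 outputs flow p/I1)
#4 |J1  (C1: C, integral causality)
#3 |R1  (J1: bond 4 brought effort, rest push out)
#5 |R2  (0-jn J1 has e-setter on 4)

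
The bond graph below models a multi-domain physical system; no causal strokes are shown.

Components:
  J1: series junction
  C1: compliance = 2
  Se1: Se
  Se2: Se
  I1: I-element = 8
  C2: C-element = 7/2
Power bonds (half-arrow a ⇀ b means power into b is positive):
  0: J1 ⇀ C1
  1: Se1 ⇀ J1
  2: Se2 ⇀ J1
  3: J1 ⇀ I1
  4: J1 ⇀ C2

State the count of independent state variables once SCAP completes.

b1 |J1  (Se1 fixes effort; stroke away)
b2 |J1  (Se2: effort source, stroke at far end)
b0 |J1  (C1: C, integral causality)
b3 |I1  (I1 integral (f out))
b4 |J1  (common-f at J1 fixed by 3)

3  (C1, C2, I1 all integral)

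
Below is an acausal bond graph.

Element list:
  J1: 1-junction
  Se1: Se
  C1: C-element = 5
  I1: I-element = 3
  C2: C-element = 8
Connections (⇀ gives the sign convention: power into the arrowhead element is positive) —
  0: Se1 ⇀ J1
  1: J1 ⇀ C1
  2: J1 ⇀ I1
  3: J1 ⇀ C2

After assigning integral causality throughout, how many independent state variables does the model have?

#0 stroke→J1  (source Se1 imposes e)
#1 stroke→J1  (C1 outputs effort q/C1)
#2 stroke→I1  (prefer integral on I1)
#3 stroke→J1  (J1 flow already set via bond 2)

3  (C1, C2, I1 all integral)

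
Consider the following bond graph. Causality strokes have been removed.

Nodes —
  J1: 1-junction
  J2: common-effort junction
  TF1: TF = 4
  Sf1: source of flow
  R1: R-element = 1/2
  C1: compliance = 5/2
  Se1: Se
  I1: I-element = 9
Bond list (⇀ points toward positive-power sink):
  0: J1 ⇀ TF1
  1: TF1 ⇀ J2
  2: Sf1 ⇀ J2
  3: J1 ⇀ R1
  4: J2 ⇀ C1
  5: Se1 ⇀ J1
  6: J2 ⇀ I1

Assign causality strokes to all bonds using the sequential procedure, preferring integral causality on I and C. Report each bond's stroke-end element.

#2 |Sf1  (source Sf1 imposes f)
#5 |J1  (Se1 (Se) sets effort on bond)
#4 |J2  (C1 integral (e out))
#1 |TF1  (J2: bond 4 brought effort, rest push out)
#6 |I1  (J2: bond 4 brought effort, rest push out)
#0 |J1  (TF1 one-in-one-out from 1)
#3 |R1  (only one flow-in slot at J1)

bond 0 stroke at J1
bond 1 stroke at TF1
bond 2 stroke at Sf1
bond 3 stroke at R1
bond 4 stroke at J2
bond 5 stroke at J1
bond 6 stroke at I1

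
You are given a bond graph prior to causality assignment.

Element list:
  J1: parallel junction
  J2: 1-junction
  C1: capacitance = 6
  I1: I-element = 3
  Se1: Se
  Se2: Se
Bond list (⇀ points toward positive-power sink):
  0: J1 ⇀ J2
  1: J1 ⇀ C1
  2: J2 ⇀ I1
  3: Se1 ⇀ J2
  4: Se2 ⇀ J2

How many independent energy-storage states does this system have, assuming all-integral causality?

#3 stroke→J2  (Se1 (Se) sets effort on bond)
#4 stroke→J2  (source Se2 imposes e)
#1 stroke→J1  (C1 outputs effort q/C1)
#0 stroke→J2  (J1: bond 1 brought effort, rest push out)
#2 stroke→I1  (J2: last free bond brings flow in)

2  (C1, I1 all integral)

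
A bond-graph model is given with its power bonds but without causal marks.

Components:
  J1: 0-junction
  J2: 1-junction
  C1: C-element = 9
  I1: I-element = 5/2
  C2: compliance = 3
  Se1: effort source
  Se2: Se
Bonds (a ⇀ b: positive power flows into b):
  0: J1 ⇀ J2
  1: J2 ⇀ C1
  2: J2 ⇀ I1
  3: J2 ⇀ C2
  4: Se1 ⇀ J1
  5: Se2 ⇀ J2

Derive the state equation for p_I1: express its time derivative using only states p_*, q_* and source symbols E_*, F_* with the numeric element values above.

dp_I1/dt = E_Se1 + E_Se2 - q_C1/9 - q_C2/3

#4 stroke at J1  (Se1: effort source, stroke at far end)
#5 stroke at J2  (Se2 fixes effort; stroke away)
#0 stroke at J2  (J1 effort already set via bond 4)
#1 stroke at J2  (C1 integral (e out))
#2 stroke at I1  (I1 outputs flow p/I1)
#3 stroke at J2  (J2: bond 2 brought flow, rest push out)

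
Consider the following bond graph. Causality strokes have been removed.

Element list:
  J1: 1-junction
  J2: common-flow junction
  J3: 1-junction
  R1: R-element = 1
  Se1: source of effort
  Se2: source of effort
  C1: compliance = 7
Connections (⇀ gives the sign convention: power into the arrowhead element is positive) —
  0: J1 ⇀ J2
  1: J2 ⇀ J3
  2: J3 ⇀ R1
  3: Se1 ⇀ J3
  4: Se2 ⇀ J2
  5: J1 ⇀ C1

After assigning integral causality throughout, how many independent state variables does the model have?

#3 |J3  (Se1 fixes effort; stroke away)
#4 |J2  (Se2 fixes effort; stroke away)
#5 |J1  (prefer integral on C1)
#0 |J2  (J1 needs exactly one f-in)
#1 |J3  (J2: last free bond brings flow in)
#2 |R1  (only one flow-in slot at J3)

1  (C1 all integral)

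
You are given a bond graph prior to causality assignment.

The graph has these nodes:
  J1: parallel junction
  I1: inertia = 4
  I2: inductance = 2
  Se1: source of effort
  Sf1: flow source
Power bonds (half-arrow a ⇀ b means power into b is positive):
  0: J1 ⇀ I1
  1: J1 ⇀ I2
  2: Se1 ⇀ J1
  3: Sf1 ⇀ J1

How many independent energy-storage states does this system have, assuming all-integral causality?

b2 |J1  (Se1 (Se) sets effort on bond)
b3 |Sf1  (Sf1 (Sf) sets flow on bond)
b0 |I1  (J1 effort already set via bond 2)
b1 |I2  (J1: bond 2 brought effort, rest push out)

2  (I1, I2 all integral)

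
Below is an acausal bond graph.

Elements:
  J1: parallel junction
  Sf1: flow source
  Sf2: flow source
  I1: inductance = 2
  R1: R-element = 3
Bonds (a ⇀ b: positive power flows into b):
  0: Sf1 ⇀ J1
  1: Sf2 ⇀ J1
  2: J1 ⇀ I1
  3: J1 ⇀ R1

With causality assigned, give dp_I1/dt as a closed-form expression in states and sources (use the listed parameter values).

bond 0 stroke→Sf1  (Sf1 (Sf) sets flow on bond)
bond 1 stroke→Sf2  (source Sf2 imposes f)
bond 2 stroke→I1  (I1 integral (f out))
bond 3 stroke→J1  (J1 needs exactly one e-in)

dp_I1/dt = 3*F_Sf1 + 3*F_Sf2 - 3*p_I1/2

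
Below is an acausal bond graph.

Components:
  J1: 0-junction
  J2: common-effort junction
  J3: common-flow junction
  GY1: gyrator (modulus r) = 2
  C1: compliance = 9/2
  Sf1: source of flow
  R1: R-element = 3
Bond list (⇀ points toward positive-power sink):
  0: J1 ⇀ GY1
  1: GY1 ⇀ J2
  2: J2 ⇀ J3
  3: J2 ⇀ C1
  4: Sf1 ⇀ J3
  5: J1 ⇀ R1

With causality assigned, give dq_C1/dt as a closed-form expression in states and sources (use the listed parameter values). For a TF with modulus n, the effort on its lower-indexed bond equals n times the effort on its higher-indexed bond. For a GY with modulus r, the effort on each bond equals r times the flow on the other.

dq_C1/dt = -F_Sf1 - q_C1/6

#4 stroke→Sf1  (Sf1 fixes flow; stroke at Sf1)
#2 stroke→J3  (J3: bond 4 brought flow, rest push out)
#3 stroke→J2  (C1 outputs effort q/C1)
#1 stroke→GY1  (J2: bond 3 brought effort, rest push out)
#0 stroke→GY1  (GY1: gyrator matches bond 1)
#5 stroke→J1  (J1 needs exactly one e-in)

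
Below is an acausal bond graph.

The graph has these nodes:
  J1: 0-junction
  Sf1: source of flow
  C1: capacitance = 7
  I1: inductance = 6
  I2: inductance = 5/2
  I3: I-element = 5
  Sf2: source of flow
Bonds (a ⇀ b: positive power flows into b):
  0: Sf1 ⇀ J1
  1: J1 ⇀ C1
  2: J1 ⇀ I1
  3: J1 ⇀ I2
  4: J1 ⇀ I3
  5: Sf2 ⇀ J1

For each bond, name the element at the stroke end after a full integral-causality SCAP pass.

bond 0 →Sf1  (Sf1 (Sf) sets flow on bond)
bond 5 →Sf2  (Sf2 fixes flow; stroke at Sf2)
bond 1 →J1  (C1: C, integral causality)
bond 2 →I1  (J1: bond 1 brought effort, rest push out)
bond 3 →I2  (0-jn J1 has e-setter on 1)
bond 4 →I3  (J1: bond 1 brought effort, rest push out)

#0 stroke→Sf1
#1 stroke→J1
#2 stroke→I1
#3 stroke→I2
#4 stroke→I3
#5 stroke→Sf2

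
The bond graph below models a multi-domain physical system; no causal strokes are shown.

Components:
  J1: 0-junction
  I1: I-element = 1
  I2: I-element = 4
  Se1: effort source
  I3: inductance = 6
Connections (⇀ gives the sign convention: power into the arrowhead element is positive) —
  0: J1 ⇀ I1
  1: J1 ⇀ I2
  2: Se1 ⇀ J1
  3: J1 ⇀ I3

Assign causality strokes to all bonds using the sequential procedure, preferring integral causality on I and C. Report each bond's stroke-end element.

b0 →I1
b1 →I2
b2 →J1
b3 →I3

bond 2 stroke at J1  (Se1 fixes effort; stroke away)
bond 0 stroke at I1  (common-e at J1 fixed by 2)
bond 1 stroke at I2  (common-e at J1 fixed by 2)
bond 3 stroke at I3  (0-jn J1 has e-setter on 2)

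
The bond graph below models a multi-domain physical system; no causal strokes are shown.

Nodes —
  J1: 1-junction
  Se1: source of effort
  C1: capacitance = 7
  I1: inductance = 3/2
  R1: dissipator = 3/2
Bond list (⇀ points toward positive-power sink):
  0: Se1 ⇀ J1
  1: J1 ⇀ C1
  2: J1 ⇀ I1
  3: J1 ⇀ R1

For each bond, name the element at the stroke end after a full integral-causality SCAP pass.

#0 stroke at J1
#1 stroke at J1
#2 stroke at I1
#3 stroke at J1

bond 0 stroke→J1  (Se1 fixes effort; stroke away)
bond 1 stroke→J1  (C1 integral (e out))
bond 2 stroke→I1  (I1 integral (f out))
bond 3 stroke→J1  (J1: bond 2 brought flow, rest push out)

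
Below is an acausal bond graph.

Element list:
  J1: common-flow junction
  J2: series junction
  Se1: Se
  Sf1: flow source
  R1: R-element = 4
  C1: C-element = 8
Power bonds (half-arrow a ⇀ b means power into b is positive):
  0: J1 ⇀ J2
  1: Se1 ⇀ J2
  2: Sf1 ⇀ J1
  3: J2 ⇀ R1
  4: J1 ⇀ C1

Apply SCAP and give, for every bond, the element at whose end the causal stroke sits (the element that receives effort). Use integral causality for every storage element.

bond 0 stroke→J1
bond 1 stroke→J2
bond 2 stroke→Sf1
bond 3 stroke→J2
bond 4 stroke→J1

b1 →J2  (source Se1 imposes e)
b2 →Sf1  (Sf1 (Sf) sets flow on bond)
b0 →J1  (J1 flow already set via bond 2)
b4 →J1  (1-jn J1 has f-setter on 2)
b3 →J2  (J2 flow already set via bond 0)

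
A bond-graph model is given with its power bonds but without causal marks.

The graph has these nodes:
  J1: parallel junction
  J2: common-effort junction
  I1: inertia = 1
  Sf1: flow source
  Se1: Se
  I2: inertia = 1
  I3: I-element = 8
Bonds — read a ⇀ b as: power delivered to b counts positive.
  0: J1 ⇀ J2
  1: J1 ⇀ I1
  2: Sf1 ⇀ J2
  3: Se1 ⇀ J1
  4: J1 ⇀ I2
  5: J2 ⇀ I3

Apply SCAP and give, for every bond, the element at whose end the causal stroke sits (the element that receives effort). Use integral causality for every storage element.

bond 0 |J2
bond 1 |I1
bond 2 |Sf1
bond 3 |J1
bond 4 |I2
bond 5 |I3

bond 2 stroke at Sf1  (source Sf1 imposes f)
bond 3 stroke at J1  (Se1 (Se) sets effort on bond)
bond 0 stroke at J2  (0-jn J1 has e-setter on 3)
bond 1 stroke at I1  (J1: bond 3 brought effort, rest push out)
bond 4 stroke at I2  (0-jn J1 has e-setter on 3)
bond 5 stroke at I3  (common-e at J2 fixed by 0)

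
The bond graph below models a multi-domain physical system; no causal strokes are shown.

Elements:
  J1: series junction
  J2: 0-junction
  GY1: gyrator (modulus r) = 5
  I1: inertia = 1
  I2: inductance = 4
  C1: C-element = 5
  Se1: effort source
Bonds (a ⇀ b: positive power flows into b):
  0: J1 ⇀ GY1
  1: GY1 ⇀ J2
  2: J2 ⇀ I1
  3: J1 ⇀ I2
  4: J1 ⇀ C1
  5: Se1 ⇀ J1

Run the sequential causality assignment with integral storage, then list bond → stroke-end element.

#5 stroke→J1  (source Se1 imposes e)
#2 stroke→I1  (I1 integral (f out))
#1 stroke→J2  (J2 needs exactly one e-in)
#0 stroke→J1  (GY1 both-in/both-out from 1)
#3 stroke→I2  (I2 outputs flow p/I2)
#4 stroke→J1  (J1 flow already set via bond 3)

bond 0 stroke at J1
bond 1 stroke at J2
bond 2 stroke at I1
bond 3 stroke at I2
bond 4 stroke at J1
bond 5 stroke at J1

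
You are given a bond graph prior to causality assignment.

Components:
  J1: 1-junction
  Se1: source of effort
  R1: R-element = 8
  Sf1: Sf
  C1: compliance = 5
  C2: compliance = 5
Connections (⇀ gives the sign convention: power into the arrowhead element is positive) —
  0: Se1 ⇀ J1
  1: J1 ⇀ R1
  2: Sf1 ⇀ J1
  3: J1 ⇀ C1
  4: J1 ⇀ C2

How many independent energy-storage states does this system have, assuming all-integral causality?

#0 stroke at J1  (Se1: effort source, stroke at far end)
#2 stroke at Sf1  (source Sf1 imposes f)
#1 stroke at J1  (J1 flow already set via bond 2)
#3 stroke at J1  (J1: bond 2 brought flow, rest push out)
#4 stroke at J1  (J1 flow already set via bond 2)

2  (C1, C2 all integral)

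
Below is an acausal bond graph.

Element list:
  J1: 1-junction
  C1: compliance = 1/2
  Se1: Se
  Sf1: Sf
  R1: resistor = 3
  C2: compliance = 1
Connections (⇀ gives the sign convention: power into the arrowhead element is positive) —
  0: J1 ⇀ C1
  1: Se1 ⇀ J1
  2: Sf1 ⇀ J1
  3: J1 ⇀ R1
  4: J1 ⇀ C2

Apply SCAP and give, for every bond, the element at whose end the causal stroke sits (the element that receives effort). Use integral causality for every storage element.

β0 |J1
β1 |J1
β2 |Sf1
β3 |J1
β4 |J1

β1 stroke at J1  (Se1 fixes effort; stroke away)
β2 stroke at Sf1  (Sf1: flow source, stroke at near end)
β0 stroke at J1  (common-f at J1 fixed by 2)
β3 stroke at J1  (J1: bond 2 brought flow, rest push out)
β4 stroke at J1  (1-jn J1 has f-setter on 2)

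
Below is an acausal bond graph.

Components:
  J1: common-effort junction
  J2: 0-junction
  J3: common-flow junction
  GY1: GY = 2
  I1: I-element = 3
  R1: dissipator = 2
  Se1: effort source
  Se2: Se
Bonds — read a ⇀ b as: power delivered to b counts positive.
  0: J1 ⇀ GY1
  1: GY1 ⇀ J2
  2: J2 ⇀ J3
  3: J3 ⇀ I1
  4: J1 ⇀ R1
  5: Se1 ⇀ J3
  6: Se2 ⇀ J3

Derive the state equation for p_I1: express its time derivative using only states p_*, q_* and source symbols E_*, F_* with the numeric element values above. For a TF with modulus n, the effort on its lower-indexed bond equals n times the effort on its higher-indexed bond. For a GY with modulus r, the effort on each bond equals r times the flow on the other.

bond 5 |J3  (Se1 fixes effort; stroke away)
bond 6 |J3  (Se2 (Se) sets effort on bond)
bond 3 |I1  (I1 integral (f out))
bond 2 |J3  (1-jn J3 has f-setter on 3)
bond 1 |J2  (J2 needs exactly one e-in)
bond 0 |J1  (GY1 both-in/both-out from 1)
bond 4 |R1  (common-e at J1 fixed by 0)

dp_I1/dt = E_Se1 + E_Se2 - 2*p_I1/3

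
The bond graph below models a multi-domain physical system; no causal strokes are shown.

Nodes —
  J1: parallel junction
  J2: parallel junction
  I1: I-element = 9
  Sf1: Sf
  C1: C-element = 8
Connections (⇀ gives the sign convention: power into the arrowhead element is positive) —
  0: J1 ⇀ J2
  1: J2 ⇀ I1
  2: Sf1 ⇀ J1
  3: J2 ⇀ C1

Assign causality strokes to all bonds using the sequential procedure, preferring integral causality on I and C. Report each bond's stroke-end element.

β2 stroke→Sf1  (Sf1 (Sf) sets flow on bond)
β0 stroke→J1  (closing 0-jn rule on J1)
β1 stroke→I1  (I1 integral (f out))
β3 stroke→J2  (J2: last free bond brings effort in)

bond 0 stroke→J1
bond 1 stroke→I1
bond 2 stroke→Sf1
bond 3 stroke→J2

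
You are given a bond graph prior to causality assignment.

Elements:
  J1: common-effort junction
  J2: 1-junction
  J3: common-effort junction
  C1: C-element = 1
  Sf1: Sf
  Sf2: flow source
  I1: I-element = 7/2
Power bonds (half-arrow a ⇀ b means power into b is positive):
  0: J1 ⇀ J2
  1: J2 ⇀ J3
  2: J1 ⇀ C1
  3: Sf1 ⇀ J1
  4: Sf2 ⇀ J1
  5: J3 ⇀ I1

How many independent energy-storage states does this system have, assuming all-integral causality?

2  (C1, I1 all integral)

β3 →Sf1  (source Sf1 imposes f)
β4 →Sf2  (Sf2 fixes flow; stroke at Sf2)
β2 →J1  (C1: C, integral causality)
β0 →J2  (common-e at J1 fixed by 2)
β1 →J3  (J2 needs exactly one f-in)
β5 →I1  (common-e at J3 fixed by 1)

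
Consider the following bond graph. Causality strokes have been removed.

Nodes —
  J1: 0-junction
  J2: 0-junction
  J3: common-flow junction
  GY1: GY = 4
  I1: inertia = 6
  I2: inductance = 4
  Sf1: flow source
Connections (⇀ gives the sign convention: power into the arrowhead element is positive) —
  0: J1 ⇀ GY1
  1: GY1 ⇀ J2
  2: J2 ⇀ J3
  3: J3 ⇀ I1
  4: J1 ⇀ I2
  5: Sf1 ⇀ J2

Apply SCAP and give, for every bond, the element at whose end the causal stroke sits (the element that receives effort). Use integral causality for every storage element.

#0 |J1
#1 |J2
#2 |J3
#3 |I1
#4 |I2
#5 |Sf1

bond 5 →Sf1  (Sf1 fixes flow; stroke at Sf1)
bond 3 →I1  (I1 outputs flow p/I1)
bond 2 →J3  (J3 flow already set via bond 3)
bond 1 →J2  (closing 0-jn rule on J2)
bond 0 →J1  (GY GY1: same side as bond 1)
bond 4 →I2  (0-jn J1 has e-setter on 0)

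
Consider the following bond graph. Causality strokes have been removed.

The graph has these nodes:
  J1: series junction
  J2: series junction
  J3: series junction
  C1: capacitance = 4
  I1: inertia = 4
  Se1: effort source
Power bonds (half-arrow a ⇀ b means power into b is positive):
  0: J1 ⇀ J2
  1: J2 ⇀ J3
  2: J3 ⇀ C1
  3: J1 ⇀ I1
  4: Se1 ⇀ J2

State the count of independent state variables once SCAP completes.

2  (C1, I1 all integral)

bond 4 |J2  (Se1: effort source, stroke at far end)
bond 2 |J3  (C1: C, integral causality)
bond 1 |J2  (only one flow-in slot at J3)
bond 0 |J1  (only one flow-in slot at J2)
bond 3 |I1  (J1 needs exactly one f-in)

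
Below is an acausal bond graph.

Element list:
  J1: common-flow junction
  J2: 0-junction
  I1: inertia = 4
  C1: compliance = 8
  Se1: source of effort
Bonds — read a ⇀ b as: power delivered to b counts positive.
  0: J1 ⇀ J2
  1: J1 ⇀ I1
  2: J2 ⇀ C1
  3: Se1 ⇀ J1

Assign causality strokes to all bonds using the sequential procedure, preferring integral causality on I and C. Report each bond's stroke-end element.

bond 0 stroke→J1
bond 1 stroke→I1
bond 2 stroke→J2
bond 3 stroke→J1

β3 |J1  (source Se1 imposes e)
β1 |I1  (I1 integral (f out))
β0 |J1  (J1: bond 1 brought flow, rest push out)
β2 |J2  (only one effort-in slot at J2)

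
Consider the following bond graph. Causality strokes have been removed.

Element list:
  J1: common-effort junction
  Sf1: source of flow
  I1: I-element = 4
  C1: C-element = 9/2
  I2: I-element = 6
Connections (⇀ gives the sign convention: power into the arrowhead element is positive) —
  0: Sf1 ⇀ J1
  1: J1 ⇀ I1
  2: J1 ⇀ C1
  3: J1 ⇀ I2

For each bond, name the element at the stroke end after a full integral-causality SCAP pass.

bond 0 stroke at Sf1
bond 1 stroke at I1
bond 2 stroke at J1
bond 3 stroke at I2

bond 0 →Sf1  (Sf1 (Sf) sets flow on bond)
bond 1 →I1  (prefer integral on I1)
bond 2 →J1  (prefer integral on C1)
bond 3 →I2  (0-jn J1 has e-setter on 2)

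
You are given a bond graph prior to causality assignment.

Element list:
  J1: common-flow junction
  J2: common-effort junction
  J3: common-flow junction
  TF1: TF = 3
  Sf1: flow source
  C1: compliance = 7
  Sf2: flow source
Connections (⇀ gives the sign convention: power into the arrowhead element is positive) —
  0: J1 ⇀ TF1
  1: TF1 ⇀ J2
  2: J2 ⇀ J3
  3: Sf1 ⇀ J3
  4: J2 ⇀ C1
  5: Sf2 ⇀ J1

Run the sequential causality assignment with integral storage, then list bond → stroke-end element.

b0 |J1
b1 |TF1
b2 |J3
b3 |Sf1
b4 |J2
b5 |Sf2

b3 stroke→Sf1  (source Sf1 imposes f)
b5 stroke→Sf2  (Sf2 fixes flow; stroke at Sf2)
b0 stroke→J1  (J1 flow already set via bond 5)
b2 stroke→J3  (common-f at J3 fixed by 3)
b1 stroke→TF1  (TF1 one-in-one-out from 0)
b4 stroke→J2  (closing 0-jn rule on J2)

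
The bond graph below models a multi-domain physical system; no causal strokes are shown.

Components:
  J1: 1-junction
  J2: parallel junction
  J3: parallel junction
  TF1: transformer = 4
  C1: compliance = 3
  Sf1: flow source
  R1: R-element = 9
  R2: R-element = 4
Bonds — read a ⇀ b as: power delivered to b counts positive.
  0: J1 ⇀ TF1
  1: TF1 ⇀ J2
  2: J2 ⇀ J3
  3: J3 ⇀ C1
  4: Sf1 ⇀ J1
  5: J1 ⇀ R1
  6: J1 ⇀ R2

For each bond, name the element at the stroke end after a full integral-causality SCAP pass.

bond 4 →Sf1  (source Sf1 imposes f)
bond 0 →J1  (J1: bond 4 brought flow, rest push out)
bond 5 →J1  (J1 flow already set via bond 4)
bond 6 →J1  (J1: bond 4 brought flow, rest push out)
bond 1 →TF1  (through TF1, causality passes straight; one stroke at TF1)
bond 2 →J2  (J2 needs exactly one e-in)
bond 3 →J3  (closing 0-jn rule on J3)

#0 →J1
#1 →TF1
#2 →J2
#3 →J3
#4 →Sf1
#5 →J1
#6 →J1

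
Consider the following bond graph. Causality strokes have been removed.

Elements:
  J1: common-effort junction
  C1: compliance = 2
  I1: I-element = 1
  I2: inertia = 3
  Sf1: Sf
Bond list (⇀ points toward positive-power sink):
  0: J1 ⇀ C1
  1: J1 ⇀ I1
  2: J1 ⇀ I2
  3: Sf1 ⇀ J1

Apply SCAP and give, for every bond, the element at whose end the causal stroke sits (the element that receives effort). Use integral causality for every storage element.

#3 stroke at Sf1  (Sf1: flow source, stroke at near end)
#0 stroke at J1  (C1 outputs effort q/C1)
#1 stroke at I1  (common-e at J1 fixed by 0)
#2 stroke at I2  (J1: bond 0 brought effort, rest push out)

β0 |J1
β1 |I1
β2 |I2
β3 |Sf1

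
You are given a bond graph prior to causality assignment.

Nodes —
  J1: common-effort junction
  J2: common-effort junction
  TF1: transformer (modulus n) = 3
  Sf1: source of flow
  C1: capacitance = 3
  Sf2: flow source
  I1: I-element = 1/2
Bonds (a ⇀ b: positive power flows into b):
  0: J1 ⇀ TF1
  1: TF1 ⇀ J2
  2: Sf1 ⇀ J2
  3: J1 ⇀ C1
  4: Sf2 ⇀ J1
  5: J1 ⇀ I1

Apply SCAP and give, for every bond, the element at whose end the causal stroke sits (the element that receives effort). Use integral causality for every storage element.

b0 |TF1
b1 |J2
b2 |Sf1
b3 |J1
b4 |Sf2
b5 |I1

#2 |Sf1  (source Sf1 imposes f)
#4 |Sf2  (Sf2: flow source, stroke at near end)
#1 |J2  (only one effort-in slot at J2)
#0 |TF1  (TF TF1: opposite of bond 1)
#3 |J1  (C1 outputs effort q/C1)
#5 |I1  (J1: bond 3 brought effort, rest push out)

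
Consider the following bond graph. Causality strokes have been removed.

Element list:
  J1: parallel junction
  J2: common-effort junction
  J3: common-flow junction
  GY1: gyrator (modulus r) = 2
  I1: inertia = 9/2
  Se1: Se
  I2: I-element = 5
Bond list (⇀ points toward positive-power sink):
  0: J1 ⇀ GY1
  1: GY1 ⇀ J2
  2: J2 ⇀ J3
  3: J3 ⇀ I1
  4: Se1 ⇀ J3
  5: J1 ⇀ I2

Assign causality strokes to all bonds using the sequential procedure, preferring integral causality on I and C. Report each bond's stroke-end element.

#4 stroke→J3  (Se1 fixes effort; stroke away)
#3 stroke→I1  (prefer integral on I1)
#2 stroke→J3  (J3: bond 3 brought flow, rest push out)
#1 stroke→J2  (J2: last free bond brings effort in)
#0 stroke→J1  (GY1: gyrator matches bond 1)
#5 stroke→I2  (J1: bond 0 brought effort, rest push out)

β0 →J1
β1 →J2
β2 →J3
β3 →I1
β4 →J3
β5 →I2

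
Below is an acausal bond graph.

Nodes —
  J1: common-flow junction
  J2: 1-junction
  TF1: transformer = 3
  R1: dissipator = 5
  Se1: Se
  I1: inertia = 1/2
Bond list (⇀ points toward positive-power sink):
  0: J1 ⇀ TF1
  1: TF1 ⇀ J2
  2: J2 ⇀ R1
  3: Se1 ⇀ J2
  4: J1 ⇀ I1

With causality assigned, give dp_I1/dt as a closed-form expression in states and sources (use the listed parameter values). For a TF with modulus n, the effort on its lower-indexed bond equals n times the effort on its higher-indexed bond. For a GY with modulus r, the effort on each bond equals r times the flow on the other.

β3 |J2  (Se1: effort source, stroke at far end)
β4 |I1  (I1: I, integral causality)
β0 |J1  (J1 flow already set via bond 4)
β1 |TF1  (TF TF1: opposite of bond 0)
β2 |J2  (common-f at J2 fixed by 1)

dp_I1/dt = 3*E_Se1 - 90*p_I1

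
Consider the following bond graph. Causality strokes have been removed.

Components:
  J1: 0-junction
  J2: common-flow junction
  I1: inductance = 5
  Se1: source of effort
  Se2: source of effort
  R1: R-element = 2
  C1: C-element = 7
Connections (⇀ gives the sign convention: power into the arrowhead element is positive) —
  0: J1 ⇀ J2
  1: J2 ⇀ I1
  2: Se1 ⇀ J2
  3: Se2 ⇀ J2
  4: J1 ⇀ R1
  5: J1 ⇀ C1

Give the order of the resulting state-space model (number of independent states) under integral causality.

#2 stroke→J2  (source Se1 imposes e)
#3 stroke→J2  (Se2 (Se) sets effort on bond)
#1 stroke→I1  (I1 outputs flow p/I1)
#0 stroke→J2  (J2 flow already set via bond 1)
#5 stroke→J1  (prefer integral on C1)
#4 stroke→R1  (J1: bond 5 brought effort, rest push out)

2  (C1, I1 all integral)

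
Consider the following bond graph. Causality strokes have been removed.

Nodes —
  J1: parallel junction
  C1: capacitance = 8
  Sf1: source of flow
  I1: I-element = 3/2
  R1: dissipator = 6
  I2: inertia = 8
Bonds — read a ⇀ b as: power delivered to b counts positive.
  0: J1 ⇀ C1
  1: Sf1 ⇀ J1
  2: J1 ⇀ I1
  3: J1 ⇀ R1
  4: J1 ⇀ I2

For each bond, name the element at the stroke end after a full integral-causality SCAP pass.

bond 1 →Sf1  (Sf1 (Sf) sets flow on bond)
bond 0 →J1  (C1: C, integral causality)
bond 2 →I1  (J1 effort already set via bond 0)
bond 3 →R1  (J1 effort already set via bond 0)
bond 4 →I2  (J1 effort already set via bond 0)

β0 stroke at J1
β1 stroke at Sf1
β2 stroke at I1
β3 stroke at R1
β4 stroke at I2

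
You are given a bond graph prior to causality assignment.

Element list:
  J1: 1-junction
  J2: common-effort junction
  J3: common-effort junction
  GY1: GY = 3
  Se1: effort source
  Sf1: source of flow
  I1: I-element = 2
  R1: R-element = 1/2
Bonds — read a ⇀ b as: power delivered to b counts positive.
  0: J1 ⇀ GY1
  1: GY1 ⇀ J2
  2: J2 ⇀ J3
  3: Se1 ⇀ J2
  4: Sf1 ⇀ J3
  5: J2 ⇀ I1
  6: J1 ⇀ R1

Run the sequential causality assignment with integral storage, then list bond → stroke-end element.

β3 →J2  (Se1 (Se) sets effort on bond)
β4 →Sf1  (Sf1 (Sf) sets flow on bond)
β1 →GY1  (J2 effort already set via bond 3)
β2 →J3  (J2: bond 3 brought effort, rest push out)
β5 →I1  (0-jn J2 has e-setter on 3)
β0 →GY1  (GY1 both-in/both-out from 1)
β6 →J1  (J1 flow already set via bond 0)

b0 →GY1
b1 →GY1
b2 →J3
b3 →J2
b4 →Sf1
b5 →I1
b6 →J1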